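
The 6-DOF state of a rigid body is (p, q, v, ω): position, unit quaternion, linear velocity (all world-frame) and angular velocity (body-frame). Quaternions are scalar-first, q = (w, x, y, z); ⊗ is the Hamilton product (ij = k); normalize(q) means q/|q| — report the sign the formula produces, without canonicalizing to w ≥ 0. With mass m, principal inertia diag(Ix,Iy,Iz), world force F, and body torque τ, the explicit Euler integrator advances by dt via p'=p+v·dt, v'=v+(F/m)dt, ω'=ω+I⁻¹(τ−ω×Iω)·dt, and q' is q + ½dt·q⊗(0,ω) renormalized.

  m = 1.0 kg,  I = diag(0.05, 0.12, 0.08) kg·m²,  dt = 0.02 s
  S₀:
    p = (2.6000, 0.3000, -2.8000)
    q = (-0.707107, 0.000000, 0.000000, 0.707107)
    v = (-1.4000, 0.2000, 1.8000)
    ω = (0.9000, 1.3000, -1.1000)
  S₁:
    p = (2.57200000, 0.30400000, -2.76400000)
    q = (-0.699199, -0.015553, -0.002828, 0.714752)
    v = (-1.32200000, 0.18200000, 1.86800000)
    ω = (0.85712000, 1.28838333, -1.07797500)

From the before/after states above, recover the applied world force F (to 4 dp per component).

velocity change Δv = (0.07800000, -0.01800000, 0.06800000)
applied force F = (3.9000, -0.9000, 3.4000)

F = (3.9000, -0.9000, 3.4000)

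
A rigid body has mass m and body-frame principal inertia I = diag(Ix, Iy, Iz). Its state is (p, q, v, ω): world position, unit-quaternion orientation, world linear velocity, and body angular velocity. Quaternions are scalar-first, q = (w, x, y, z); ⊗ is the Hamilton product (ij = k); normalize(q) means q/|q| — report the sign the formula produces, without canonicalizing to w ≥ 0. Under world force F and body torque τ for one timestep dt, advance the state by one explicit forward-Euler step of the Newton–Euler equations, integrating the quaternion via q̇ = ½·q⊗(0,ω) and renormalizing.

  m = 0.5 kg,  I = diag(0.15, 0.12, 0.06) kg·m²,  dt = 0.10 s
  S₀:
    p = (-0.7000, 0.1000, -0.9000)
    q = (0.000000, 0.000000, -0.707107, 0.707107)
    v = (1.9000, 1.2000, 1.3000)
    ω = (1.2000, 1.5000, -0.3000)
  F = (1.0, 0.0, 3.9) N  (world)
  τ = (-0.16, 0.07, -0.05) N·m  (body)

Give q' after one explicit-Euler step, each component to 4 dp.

2q̇ = q⊗(0,ω) = (1.2727926, -0.8485284, 0.8485284, 0.8485284)
q + ½dt·q⊗(0,ω), renormalized = (0.0633, -0.0422, -0.6616, 0.7460)

q' = (0.0633, -0.0422, -0.6616, 0.7460)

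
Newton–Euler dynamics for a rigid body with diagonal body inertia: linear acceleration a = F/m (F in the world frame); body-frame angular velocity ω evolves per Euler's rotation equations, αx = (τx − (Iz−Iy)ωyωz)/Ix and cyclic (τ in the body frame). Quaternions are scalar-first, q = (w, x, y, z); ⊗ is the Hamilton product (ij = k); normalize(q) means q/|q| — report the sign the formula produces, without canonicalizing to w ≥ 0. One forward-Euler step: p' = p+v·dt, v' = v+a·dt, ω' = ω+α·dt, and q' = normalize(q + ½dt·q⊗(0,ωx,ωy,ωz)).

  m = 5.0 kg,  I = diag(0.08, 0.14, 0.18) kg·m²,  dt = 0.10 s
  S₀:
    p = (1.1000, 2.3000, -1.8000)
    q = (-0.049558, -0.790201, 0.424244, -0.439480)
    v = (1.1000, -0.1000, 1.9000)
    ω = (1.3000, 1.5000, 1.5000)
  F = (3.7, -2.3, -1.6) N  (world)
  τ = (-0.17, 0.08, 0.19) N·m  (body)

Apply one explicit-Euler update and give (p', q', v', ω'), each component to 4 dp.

p' = p + v·dt = (1.2100, 2.2900, -1.6100)
v + (F/m)dt = (1.1740, -0.1460, 1.8680)
(τ − ω×Iω)/I = (-3.2500, 1.9643, 0.4056)
new body rate ω' = (0.9750, 1.6964, 1.5406)
q⊗(0,ω) = (1.0501153, 1.2311606, 0.5396405, -1.8111557)
updated quaternion q' = (0.0029, -0.7231, 0.4478, -0.5260)

p' = (1.2100, 2.2900, -1.6100)
q' = (0.0029, -0.7231, 0.4478, -0.5260)
v' = (1.1740, -0.1460, 1.8680)
ω' = (0.9750, 1.6964, 1.5406)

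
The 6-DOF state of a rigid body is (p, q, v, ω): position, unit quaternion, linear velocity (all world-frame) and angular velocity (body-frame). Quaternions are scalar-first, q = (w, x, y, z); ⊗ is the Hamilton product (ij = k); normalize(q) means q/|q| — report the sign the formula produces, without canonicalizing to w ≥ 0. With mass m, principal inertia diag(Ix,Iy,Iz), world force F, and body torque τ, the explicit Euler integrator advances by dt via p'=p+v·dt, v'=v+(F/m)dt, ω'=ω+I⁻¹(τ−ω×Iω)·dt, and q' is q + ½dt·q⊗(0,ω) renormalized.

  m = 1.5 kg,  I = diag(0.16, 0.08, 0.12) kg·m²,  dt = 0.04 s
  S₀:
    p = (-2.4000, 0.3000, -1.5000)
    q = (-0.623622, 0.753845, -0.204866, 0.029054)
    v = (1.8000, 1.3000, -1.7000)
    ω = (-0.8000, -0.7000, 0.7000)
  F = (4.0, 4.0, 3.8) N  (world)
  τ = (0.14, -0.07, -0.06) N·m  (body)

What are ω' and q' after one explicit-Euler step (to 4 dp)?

ω' = (-0.7601, -0.7238, 0.6949)
q' = (-0.6146, 0.7611, -0.2071, 0.0065)

α = I⁻¹(τ − ω×Iω) = (0.9975, -0.5950, -0.1267)
ω' = ω + α·dt = (-0.7601, -0.7238, 0.6949)
2q̇ = q⊗(0,ω) = (0.4393320, 0.3758292, -0.1143993, -1.1281197)
q' = normalize(q + ½dt·q⊗(0,ω)) = (-0.6146, 0.7611, -0.2071, 0.0065)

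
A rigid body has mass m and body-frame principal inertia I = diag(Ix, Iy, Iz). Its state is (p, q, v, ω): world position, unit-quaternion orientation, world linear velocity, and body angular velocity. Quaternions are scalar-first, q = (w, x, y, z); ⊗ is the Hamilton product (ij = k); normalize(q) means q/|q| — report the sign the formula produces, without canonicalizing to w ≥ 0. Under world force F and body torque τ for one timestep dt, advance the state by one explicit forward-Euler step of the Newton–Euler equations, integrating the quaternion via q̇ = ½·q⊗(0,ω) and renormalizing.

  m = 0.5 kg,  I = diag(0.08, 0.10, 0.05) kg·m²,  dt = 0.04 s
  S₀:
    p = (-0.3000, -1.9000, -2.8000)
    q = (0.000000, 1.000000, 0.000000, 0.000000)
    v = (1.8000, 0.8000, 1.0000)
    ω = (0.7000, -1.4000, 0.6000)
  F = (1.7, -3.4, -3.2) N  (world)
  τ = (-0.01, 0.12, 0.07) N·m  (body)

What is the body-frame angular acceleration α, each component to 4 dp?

gyro term ω×Iω = (0.0420, 0.0126, -0.0196)
(τ − ω×Iω)/I = (-0.6500, 1.0740, 1.7920)

α = (-0.6500, 1.0740, 1.7920)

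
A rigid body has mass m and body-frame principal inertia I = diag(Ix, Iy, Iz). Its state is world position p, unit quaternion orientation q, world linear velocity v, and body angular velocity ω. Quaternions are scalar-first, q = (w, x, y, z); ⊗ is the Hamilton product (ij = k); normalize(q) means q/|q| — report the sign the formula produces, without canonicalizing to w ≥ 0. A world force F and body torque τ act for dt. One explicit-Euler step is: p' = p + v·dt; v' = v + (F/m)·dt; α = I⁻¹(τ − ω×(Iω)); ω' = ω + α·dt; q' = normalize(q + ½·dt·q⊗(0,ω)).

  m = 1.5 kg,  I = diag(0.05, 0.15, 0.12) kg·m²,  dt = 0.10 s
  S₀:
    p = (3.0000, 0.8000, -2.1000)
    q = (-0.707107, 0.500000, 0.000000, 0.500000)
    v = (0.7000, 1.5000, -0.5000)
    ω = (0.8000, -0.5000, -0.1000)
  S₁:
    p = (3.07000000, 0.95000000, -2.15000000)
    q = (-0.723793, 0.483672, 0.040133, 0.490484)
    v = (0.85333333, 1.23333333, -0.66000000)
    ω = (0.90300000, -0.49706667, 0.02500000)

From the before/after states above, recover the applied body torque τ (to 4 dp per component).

τ = (0.0500, 0.0100, 0.1100)

Δω = ω₁−ω₀ = (0.10300000, 0.00293333, 0.12500000)
gyro term ω₀×Iω₀ = (-0.0015, 0.0056, -0.0400)
I·α + gyro = (0.0500, 0.0100, 0.1100)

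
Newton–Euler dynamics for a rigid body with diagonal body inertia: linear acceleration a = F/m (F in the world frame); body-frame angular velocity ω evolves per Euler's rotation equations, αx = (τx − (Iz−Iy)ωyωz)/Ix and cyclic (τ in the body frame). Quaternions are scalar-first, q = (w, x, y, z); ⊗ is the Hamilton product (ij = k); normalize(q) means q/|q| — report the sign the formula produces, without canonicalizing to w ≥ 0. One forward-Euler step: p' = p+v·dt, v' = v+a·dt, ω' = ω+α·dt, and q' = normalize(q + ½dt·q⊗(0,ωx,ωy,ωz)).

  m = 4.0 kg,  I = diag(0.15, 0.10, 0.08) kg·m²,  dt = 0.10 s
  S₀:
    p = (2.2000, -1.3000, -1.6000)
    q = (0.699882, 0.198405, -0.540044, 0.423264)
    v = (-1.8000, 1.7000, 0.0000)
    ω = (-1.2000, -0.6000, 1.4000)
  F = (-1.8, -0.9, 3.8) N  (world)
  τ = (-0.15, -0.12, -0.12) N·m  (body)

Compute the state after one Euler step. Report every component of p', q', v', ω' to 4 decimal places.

precession coupling ω×(Iω) = (0.0168, -0.1176, -0.0360)
α = I⁻¹(τ − ω×Iω) = (-1.1120, -0.0240, -1.0500)
ω + α·dt = (-1.3112, -0.6024, 1.2950)
2q̇ = q⊗(0,ω) = (-0.6785100, -1.3419616, -1.2056130, 0.2127390)
q' = normalize(q + ½dt·q⊗(0,ω)) = (0.6628, 0.1307, -0.5975, 0.4319)
a = (-0.4500, -0.2250, 0.9500)
p' = p + v·dt = (2.0200, -1.1300, -1.6000)
new velocity v' = (-1.8450, 1.6775, 0.0950)

p' = (2.0200, -1.1300, -1.6000)
q' = (0.6628, 0.1307, -0.5975, 0.4319)
v' = (-1.8450, 1.6775, 0.0950)
ω' = (-1.3112, -0.6024, 1.2950)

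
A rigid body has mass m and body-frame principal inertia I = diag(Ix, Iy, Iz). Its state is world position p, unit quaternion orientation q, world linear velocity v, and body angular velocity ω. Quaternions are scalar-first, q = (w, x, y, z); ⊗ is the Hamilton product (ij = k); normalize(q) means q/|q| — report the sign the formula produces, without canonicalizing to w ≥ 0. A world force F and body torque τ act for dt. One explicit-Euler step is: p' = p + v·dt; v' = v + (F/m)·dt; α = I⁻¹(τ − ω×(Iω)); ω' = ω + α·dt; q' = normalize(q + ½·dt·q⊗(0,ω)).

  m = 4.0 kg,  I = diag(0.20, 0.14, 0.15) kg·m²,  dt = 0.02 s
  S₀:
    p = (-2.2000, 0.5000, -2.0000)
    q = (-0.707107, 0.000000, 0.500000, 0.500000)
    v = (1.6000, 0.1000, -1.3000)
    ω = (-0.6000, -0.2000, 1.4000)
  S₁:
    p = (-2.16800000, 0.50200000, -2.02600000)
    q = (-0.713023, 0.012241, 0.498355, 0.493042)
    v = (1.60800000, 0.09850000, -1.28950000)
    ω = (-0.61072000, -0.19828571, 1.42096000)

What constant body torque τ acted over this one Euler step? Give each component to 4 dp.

ω₁ − ω₀ = (-0.01072000, 0.00171429, 0.02096000)
gyro term ω₀×Iω₀ = (-0.0028, -0.0420, -0.0072)
I·α + gyro = (-0.1100, -0.0300, 0.1500)

τ = (-0.1100, -0.0300, 0.1500)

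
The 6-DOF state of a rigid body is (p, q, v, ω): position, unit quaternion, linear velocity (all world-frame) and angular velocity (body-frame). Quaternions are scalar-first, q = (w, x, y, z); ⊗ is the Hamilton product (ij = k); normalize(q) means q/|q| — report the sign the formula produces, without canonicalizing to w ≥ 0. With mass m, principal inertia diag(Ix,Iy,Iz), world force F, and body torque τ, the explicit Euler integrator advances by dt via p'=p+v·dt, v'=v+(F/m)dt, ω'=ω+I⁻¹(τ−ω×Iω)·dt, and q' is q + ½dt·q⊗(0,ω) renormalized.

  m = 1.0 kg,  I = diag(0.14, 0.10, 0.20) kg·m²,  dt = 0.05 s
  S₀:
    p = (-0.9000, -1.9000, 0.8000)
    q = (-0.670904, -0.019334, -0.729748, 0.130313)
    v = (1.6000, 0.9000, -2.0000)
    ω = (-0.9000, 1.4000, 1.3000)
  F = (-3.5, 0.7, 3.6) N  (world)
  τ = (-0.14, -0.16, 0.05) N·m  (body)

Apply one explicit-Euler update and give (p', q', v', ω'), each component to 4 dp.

p' = (-0.8200, -1.8550, 0.7000)
q' = (-0.6491, -0.0325, -0.7545, 0.0913)
v' = (1.4250, 0.9350, -1.8200)
ω' = (-1.0150, 1.2849, 1.2999)

a = (-3.5000, 0.7000, 3.6000)
p + v·dt = (-0.8200, -1.8550, 0.7000)
v + (F/m)dt = (1.4250, 0.9350, -1.8200)
precession coupling ω×(Iω) = (0.1820, 0.0702, 0.0504)
α = I⁻¹(τ − ω×Iω) = (-2.3000, -2.3020, -0.0020)
ω + α·dt = (-1.0150, 1.2849, 1.2999)
q⊗(0,ω) = (0.8348397, -0.5272970, -1.0314131, -1.5560160)
q + ½dt·q⊗(0,ω), renormalized = (-0.6491, -0.0325, -0.7545, 0.0913)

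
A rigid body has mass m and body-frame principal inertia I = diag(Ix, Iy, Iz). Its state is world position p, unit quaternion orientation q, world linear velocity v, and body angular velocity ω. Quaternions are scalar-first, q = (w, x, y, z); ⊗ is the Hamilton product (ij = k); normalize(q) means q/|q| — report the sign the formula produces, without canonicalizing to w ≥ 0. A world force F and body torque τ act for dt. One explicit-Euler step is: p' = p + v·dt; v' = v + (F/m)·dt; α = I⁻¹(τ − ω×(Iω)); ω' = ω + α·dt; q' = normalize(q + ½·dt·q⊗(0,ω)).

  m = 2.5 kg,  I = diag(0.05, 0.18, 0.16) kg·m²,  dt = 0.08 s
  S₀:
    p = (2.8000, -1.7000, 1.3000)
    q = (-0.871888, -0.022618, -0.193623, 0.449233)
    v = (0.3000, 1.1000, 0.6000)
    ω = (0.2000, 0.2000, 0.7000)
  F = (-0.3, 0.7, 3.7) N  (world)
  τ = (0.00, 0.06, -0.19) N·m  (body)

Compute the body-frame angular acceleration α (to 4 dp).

gyro term ω×Iω = (-0.0028, -0.0154, 0.0052)
(τ − ω×Iω)/I = (0.0560, 0.4189, -1.2200)

α = (0.0560, 0.4189, -1.2200)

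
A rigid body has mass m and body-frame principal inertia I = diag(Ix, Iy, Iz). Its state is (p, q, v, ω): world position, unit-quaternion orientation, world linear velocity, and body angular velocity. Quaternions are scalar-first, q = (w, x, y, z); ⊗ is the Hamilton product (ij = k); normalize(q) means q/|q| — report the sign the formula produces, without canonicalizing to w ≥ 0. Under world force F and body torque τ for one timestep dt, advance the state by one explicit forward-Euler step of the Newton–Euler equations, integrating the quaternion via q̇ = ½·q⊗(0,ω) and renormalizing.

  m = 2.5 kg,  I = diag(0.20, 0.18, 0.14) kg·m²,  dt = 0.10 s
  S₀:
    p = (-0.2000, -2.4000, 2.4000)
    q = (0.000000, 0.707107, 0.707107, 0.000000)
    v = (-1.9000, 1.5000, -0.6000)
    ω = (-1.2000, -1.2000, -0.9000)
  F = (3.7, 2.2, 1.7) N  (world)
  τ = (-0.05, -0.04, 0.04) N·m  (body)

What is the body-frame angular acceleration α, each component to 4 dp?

ω×(Iω) gyroscopic = (-0.0432, 0.0648, -0.0288)
α = I⁻¹(τ − ω×Iω) = (-0.0340, -0.5822, 0.4914)

α = (-0.0340, -0.5822, 0.4914)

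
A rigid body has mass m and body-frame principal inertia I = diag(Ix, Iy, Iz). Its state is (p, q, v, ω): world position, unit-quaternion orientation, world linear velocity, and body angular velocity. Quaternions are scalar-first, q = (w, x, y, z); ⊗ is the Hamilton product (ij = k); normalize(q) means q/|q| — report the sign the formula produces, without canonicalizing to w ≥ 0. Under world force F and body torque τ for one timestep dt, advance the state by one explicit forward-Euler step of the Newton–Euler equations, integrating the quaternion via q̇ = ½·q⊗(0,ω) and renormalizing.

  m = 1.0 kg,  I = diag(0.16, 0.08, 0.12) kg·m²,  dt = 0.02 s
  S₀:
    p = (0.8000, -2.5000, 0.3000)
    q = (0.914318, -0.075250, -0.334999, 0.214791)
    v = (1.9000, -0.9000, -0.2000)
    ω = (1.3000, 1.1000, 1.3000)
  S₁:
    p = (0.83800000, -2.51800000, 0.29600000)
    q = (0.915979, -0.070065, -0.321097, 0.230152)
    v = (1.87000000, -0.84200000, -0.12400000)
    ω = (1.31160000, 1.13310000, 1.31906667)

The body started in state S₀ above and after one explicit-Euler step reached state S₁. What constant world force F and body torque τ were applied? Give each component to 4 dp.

F = (-1.5000, 2.9000, 3.8000)
τ = (0.1500, 0.2000, 0.0000)

Δv = v₁−v₀ = (-0.03000000, 0.05800000, 0.07600000)
m·(v₁−v₀)/dt = (-1.5000, 2.9000, 3.8000)
ω₁ − ω₀ = (0.01160000, 0.03310000, 0.01906667)
τ = I·(Δω/dt) + ω₀×(Iω₀) = (0.1500, 0.2000, 0.0000)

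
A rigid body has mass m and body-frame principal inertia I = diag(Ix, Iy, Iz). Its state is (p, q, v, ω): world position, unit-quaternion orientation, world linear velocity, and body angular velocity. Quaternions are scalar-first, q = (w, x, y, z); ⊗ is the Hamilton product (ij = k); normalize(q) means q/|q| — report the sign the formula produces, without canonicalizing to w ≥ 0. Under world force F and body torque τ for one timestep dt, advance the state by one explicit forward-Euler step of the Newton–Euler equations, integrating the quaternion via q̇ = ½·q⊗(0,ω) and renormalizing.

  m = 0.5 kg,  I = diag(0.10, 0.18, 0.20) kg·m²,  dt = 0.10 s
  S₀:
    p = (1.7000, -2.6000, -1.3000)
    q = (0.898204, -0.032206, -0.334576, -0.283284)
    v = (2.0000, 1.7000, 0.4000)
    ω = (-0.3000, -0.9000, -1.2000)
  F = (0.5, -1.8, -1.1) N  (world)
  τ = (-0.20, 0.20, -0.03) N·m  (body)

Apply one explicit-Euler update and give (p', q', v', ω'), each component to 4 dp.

angular accel α = (-2.2160, 1.3111, -0.2580)
new body rate ω' = (-0.5216, -0.7689, -1.2258)
2q̇ = q⊗(0,ω) = (-0.6507210, -0.1229256, -0.7620456, -1.1492322)
updated quaternion q' = (0.8631, -0.0382, -0.3716, -0.3398)
new position p' = (1.9000, -2.4300, -1.2600)
v' = v + a·dt = (2.1000, 1.3400, 0.1800)

p' = (1.9000, -2.4300, -1.2600)
q' = (0.8631, -0.0382, -0.3716, -0.3398)
v' = (2.1000, 1.3400, 0.1800)
ω' = (-0.5216, -0.7689, -1.2258)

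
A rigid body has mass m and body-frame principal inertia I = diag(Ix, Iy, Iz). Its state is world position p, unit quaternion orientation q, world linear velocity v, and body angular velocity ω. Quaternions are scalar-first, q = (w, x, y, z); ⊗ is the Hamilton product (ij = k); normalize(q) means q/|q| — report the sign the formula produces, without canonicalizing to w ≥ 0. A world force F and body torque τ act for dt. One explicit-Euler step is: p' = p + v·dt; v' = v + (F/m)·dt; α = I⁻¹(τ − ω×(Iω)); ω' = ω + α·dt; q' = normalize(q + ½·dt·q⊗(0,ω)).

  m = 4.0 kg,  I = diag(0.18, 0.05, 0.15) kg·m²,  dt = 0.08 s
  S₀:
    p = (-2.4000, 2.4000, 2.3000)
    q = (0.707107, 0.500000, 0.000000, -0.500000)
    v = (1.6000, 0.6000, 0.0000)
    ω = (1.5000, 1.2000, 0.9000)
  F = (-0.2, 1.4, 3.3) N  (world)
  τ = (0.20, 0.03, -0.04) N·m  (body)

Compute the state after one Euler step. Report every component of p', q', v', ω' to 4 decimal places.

p' = (-2.2720, 2.4480, 2.3000)
q' = (0.6926, 0.5644, -0.0140, -0.4489)
v' = (1.5960, 0.6280, 0.0660)
ω' = (1.5409, 1.1832, 1.0035)

precession coupling ω×(Iω) = (0.1080, 0.0405, -0.2340)
angular accel α = (0.5111, -0.2100, 1.2933)
new body rate ω' = (1.5409, 1.1832, 1.0035)
2q̇ = q⊗(0,ω) = (-0.3000000, 1.6606605, -0.3514716, 1.2363963)
q' = normalize(q + ½dt·q⊗(0,ω)) = (0.6926, 0.5644, -0.0140, -0.4489)
p + v·dt = (-2.2720, 2.4480, 2.3000)
v' = v + a·dt = (1.5960, 0.6280, 0.0660)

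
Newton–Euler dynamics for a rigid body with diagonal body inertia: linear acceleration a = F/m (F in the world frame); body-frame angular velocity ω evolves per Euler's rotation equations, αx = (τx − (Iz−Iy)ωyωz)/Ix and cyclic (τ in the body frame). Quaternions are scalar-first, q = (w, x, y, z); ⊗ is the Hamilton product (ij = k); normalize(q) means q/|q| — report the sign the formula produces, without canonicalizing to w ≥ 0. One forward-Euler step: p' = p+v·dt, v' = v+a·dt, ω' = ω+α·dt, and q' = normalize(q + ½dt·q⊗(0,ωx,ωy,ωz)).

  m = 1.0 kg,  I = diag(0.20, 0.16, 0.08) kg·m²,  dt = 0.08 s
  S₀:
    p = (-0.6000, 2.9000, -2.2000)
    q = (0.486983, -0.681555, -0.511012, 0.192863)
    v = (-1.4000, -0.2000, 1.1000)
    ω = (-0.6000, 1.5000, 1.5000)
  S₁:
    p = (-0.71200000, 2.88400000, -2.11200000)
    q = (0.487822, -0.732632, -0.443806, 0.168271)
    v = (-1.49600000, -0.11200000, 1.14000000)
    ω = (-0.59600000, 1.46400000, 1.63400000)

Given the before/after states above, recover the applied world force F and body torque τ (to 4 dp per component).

F = (-1.2000, 1.1000, 0.5000)
τ = (-0.1700, -0.1800, 0.1700)

rate change Δω = (0.00400000, -0.03600000, 0.13400000)
ω₀×(Iω₀) = (-0.1800, -0.1080, 0.0360)
applied torque τ = (-0.1700, -0.1800, 0.1700)
Δv = v₁−v₀ = (-0.09600000, 0.08800000, 0.04000000)
m·(v₁−v₀)/dt = (-1.2000, 1.1000, 0.5000)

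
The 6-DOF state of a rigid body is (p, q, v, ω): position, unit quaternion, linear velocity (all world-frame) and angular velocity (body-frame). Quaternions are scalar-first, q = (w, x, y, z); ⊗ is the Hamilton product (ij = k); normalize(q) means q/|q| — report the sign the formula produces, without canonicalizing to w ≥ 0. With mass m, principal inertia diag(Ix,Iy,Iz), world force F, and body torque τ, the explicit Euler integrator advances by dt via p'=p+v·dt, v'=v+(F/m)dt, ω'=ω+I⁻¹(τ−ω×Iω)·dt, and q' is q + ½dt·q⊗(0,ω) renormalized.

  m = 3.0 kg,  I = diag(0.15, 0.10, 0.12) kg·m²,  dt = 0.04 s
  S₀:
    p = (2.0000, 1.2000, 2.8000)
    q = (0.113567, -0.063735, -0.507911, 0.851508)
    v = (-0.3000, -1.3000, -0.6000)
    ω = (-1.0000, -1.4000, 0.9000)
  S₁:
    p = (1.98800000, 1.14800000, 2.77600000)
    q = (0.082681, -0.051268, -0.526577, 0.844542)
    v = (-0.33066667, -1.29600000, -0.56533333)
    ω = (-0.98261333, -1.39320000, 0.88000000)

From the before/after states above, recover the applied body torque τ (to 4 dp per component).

τ = (0.0400, -0.0100, -0.1300)

rate change Δω = (0.01738667, 0.00680000, -0.02000000)
applied torque τ = (0.0400, -0.0100, -0.1300)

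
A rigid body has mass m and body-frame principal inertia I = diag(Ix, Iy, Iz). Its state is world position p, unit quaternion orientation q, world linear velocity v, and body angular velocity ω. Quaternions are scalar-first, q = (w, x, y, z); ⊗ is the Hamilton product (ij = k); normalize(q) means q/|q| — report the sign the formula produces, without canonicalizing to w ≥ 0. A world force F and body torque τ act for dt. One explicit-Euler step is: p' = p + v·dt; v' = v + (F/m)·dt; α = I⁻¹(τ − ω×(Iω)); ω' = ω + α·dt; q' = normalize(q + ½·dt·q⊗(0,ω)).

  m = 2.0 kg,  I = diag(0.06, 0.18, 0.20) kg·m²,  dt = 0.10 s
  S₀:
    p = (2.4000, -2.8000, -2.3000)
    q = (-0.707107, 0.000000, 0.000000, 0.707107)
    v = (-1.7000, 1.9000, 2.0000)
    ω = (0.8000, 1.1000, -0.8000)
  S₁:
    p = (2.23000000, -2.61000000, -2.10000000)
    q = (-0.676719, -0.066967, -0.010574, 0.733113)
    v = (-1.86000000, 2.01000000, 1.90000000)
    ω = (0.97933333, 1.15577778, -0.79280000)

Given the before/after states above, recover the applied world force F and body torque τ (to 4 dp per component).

rate change Δω = (0.17933333, 0.05577778, 0.00720000)
precession coupling = (-0.0176, 0.0896, 0.1056)
I·α + gyro = (0.0900, 0.1900, 0.1200)
velocity change Δv = (-0.16000000, 0.11000000, -0.10000000)
applied force F = (-3.2000, 2.2000, -2.0000)

F = (-3.2000, 2.2000, -2.0000)
τ = (0.0900, 0.1900, 0.1200)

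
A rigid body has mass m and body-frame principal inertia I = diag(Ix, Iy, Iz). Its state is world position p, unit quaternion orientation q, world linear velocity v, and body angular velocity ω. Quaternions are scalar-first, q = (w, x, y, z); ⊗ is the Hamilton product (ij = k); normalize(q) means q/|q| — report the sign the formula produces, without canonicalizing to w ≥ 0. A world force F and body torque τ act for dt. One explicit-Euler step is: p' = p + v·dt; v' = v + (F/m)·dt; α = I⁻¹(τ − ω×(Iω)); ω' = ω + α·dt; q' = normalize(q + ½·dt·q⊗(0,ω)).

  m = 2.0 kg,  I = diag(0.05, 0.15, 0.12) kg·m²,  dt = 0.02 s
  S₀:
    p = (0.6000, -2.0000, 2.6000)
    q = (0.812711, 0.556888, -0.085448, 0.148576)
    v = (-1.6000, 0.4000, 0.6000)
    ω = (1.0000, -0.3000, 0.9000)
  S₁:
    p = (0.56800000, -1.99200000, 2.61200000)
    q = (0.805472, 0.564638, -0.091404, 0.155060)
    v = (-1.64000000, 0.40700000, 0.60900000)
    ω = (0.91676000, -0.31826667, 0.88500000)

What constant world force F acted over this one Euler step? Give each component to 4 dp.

velocity change Δv = (-0.04000000, 0.00700000, 0.00900000)
m·(v₁−v₀)/dt = (-4.0000, 0.7000, 0.9000)

F = (-4.0000, 0.7000, 0.9000)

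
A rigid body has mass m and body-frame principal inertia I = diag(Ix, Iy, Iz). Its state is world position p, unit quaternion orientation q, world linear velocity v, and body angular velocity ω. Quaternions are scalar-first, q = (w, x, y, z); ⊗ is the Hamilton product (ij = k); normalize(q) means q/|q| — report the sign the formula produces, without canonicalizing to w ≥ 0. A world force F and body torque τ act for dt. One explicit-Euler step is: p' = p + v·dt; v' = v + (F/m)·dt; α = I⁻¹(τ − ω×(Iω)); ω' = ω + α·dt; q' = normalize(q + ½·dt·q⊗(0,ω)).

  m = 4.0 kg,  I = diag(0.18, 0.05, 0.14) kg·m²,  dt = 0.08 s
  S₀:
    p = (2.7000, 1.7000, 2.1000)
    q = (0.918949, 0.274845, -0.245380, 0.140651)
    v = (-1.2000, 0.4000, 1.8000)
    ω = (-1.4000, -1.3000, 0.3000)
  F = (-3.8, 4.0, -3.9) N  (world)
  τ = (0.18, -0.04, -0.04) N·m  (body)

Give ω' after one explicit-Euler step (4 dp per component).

ω' = (-1.3044, -1.3371, 0.4123)

ω×(Iω) gyroscopic = (-0.0351, -0.0168, -0.2366)
angular accel α = (1.1950, -0.4640, 1.4043)
new body rate ω' = (-1.3044, -1.3371, 0.4123)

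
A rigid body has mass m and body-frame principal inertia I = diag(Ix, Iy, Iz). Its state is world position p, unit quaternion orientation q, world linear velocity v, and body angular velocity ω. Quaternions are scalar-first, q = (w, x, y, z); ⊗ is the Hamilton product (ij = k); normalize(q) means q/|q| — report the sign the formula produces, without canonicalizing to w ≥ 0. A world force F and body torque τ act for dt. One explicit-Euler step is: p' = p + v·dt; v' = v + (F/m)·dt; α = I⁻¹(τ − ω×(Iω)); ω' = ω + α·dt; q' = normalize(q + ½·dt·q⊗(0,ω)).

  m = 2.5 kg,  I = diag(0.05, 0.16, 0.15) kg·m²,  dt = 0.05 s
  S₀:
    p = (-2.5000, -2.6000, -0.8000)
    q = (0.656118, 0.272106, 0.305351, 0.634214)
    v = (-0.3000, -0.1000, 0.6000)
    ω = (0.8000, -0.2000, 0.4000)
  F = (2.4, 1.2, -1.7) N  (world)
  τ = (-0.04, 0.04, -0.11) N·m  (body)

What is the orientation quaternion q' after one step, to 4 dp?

q⊗(0,ω) = (-0.4103002, 0.7738776, 0.2673052, -0.0362548)
updated quaternion q' = (0.6457, 0.2914, 0.3120, 0.6331)

q' = (0.6457, 0.2914, 0.3120, 0.6331)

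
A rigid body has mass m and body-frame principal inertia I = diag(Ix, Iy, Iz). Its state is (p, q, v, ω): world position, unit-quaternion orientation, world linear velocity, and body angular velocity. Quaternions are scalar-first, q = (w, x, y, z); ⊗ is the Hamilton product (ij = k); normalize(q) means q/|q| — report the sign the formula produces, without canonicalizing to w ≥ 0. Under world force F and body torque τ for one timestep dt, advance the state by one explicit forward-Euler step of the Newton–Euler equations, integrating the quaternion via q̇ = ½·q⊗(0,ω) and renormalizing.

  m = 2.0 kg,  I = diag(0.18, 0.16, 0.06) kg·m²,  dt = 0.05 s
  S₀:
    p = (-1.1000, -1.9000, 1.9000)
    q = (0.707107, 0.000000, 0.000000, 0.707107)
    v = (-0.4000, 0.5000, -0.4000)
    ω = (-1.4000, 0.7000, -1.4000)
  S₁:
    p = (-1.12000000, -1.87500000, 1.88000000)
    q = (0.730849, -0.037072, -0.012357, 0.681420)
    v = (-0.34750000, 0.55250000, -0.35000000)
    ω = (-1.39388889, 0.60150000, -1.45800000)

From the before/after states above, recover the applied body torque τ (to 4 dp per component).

ω₁ − ω₀ = (0.00611111, -0.09850000, -0.05800000)
gyro term ω₀×Iω₀ = (0.0980, 0.2352, 0.0196)
τ = I·(Δω/dt) + ω₀×(Iω₀) = (0.1200, -0.0800, -0.0500)

τ = (0.1200, -0.0800, -0.0500)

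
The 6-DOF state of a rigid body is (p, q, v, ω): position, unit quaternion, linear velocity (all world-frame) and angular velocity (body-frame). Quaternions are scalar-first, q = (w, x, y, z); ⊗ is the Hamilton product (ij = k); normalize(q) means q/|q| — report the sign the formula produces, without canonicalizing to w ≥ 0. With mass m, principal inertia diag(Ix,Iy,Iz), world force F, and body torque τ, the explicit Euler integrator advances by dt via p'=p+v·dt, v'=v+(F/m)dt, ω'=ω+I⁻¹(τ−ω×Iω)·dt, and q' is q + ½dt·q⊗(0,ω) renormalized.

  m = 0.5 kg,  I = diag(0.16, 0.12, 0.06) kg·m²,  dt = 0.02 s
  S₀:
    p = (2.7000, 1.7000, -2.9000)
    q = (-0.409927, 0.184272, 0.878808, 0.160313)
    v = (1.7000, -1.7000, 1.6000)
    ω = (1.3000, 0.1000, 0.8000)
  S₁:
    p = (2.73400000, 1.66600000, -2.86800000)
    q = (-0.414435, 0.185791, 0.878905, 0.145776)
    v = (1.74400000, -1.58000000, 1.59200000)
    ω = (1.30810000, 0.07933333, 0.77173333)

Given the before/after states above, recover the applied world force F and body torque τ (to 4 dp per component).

F = (1.1000, 3.0000, -0.2000)
τ = (0.0600, -0.0200, -0.0900)

v₁ − v₀ = (0.04400000, 0.12000000, -0.00800000)
F = m·Δv/dt = (1.1000, 3.0000, -0.2000)
ω₁ − ω₀ = (0.00810000, -0.02066667, -0.02826667)
τ = I·(Δω/dt) + ω₀×(Iω₀) = (0.0600, -0.0200, -0.0900)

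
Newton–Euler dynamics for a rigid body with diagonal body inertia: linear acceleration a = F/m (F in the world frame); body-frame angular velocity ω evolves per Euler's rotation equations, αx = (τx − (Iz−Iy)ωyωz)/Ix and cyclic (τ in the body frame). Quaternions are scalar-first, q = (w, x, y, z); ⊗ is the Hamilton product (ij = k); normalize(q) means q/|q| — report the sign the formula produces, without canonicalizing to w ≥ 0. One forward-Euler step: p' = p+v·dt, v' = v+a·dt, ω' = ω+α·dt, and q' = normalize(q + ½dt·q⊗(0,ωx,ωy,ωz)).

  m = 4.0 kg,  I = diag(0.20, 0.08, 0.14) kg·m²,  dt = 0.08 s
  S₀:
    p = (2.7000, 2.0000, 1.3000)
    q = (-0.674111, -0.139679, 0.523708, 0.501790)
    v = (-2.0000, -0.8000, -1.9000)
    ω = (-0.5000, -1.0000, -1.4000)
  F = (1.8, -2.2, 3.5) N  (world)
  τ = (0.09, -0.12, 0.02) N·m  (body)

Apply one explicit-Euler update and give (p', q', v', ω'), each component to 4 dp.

p' = (2.5400, 1.9360, 1.1480)
q' = (-0.6263, -0.1351, 0.5315, 0.5542)
v' = (-1.9640, -0.8440, -1.8300)
ω' = (-0.4976, -1.1620, -1.3543)

a = F/m = (0.4500, -0.5500, 0.8750)
p' = p + v·dt = (2.5400, 1.9360, 1.1480)
new velocity v' = (-1.9640, -0.8440, -1.8300)
α = I⁻¹(τ − ω×Iω) = (0.0300, -2.0250, 0.5714)
ω + α·dt = (-0.4976, -1.1620, -1.3543)
q⊗(0,ω) = (1.1563745, 0.1056543, 0.2276654, 1.3452884)
q' = normalize(q + ½dt·q⊗(0,ω)) = (-0.6263, -0.1351, 0.5315, 0.5542)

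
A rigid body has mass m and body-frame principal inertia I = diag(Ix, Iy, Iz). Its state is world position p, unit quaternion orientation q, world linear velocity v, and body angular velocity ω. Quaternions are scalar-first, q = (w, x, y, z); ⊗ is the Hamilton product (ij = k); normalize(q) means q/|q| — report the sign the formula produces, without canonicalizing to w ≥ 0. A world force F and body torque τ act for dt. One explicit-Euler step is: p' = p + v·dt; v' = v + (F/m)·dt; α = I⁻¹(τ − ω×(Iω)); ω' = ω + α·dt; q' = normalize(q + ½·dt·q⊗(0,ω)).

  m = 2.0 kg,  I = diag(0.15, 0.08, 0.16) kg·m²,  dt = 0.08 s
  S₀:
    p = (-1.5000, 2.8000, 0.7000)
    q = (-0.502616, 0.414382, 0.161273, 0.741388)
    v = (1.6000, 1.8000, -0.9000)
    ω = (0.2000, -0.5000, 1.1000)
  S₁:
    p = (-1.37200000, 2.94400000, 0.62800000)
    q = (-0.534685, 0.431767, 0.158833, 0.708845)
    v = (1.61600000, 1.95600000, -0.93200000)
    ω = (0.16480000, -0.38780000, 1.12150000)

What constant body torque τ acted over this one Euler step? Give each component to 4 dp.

ω₁ − ω₀ = (-0.03520000, 0.11220000, 0.02150000)
precession coupling = (-0.0440, -0.0022, 0.0070)
I·α + gyro = (-0.1100, 0.1100, 0.0500)

τ = (-0.1100, 0.1100, 0.0500)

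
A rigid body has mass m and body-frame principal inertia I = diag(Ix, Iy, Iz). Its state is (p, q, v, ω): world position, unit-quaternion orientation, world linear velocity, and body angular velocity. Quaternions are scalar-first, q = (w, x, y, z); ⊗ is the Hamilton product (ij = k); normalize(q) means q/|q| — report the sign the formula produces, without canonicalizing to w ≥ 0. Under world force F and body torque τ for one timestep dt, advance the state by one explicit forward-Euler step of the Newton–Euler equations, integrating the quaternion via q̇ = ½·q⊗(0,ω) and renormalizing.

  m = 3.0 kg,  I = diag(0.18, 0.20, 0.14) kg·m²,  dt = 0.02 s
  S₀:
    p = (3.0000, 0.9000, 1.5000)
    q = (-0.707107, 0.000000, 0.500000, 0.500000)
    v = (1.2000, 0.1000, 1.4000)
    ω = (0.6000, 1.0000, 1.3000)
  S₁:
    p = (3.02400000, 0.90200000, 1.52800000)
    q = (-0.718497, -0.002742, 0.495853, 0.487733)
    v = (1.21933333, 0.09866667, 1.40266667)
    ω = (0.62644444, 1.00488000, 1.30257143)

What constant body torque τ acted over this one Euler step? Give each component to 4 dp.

rate change Δω = (0.02644444, 0.00488000, 0.00257143)
τ = I·(Δω/dt) + ω₀×(Iω₀) = (0.1600, 0.0800, 0.0300)

τ = (0.1600, 0.0800, 0.0300)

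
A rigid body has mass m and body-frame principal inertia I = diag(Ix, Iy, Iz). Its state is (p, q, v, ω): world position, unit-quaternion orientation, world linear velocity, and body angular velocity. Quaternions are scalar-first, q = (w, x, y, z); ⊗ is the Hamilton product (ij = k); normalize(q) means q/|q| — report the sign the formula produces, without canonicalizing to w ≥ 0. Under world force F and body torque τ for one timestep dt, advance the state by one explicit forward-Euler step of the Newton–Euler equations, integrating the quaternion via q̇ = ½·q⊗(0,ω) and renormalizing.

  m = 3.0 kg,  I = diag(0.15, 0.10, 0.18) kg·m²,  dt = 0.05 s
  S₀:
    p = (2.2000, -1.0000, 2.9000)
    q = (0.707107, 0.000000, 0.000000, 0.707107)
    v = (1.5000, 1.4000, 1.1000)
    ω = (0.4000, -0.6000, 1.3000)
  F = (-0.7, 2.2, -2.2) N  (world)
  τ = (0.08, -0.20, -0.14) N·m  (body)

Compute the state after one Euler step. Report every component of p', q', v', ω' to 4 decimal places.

p' = (2.2750, -0.9300, 2.9550)
q' = (0.6837, 0.0177, -0.0035, 0.7296)
v' = (1.4883, 1.4367, 1.0633)
ω' = (0.4475, -0.6922, 1.2578)

linear accel F/m = (-0.2333, 0.7333, -0.7333)
new position p' = (2.2750, -0.9300, 2.9550)
v + (F/m)dt = (1.4883, 1.4367, 1.0633)
(τ − ω×Iω)/I = (0.9493, -1.8440, -0.8444)
new body rate ω' = (0.4475, -0.6922, 1.2578)
Hamilton product q⊗(0,ω) = (-0.9192391, 0.7071070, -0.1414214, 0.9192391)
q' = normalize(q + ½dt·q⊗(0,ω)) = (0.6837, 0.0177, -0.0035, 0.7296)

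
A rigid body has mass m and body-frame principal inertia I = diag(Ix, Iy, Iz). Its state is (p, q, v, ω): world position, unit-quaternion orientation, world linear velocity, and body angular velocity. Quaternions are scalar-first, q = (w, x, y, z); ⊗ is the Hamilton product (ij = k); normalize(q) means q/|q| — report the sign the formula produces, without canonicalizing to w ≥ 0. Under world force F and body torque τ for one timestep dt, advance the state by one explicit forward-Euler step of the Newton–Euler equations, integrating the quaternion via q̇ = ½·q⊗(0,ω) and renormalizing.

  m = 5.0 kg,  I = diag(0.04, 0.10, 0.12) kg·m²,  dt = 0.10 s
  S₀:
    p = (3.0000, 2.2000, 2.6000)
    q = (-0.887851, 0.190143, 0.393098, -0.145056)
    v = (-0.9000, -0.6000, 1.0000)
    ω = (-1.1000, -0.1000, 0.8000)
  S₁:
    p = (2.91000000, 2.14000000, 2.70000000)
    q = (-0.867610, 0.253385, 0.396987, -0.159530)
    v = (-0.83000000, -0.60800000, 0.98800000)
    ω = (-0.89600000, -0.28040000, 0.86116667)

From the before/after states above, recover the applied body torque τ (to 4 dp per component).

τ = (0.0800, -0.1100, 0.0800)

Δω = ω₁−ω₀ = (0.20400000, -0.18040000, 0.06116667)
applied torque τ = (0.0800, -0.1100, 0.0800)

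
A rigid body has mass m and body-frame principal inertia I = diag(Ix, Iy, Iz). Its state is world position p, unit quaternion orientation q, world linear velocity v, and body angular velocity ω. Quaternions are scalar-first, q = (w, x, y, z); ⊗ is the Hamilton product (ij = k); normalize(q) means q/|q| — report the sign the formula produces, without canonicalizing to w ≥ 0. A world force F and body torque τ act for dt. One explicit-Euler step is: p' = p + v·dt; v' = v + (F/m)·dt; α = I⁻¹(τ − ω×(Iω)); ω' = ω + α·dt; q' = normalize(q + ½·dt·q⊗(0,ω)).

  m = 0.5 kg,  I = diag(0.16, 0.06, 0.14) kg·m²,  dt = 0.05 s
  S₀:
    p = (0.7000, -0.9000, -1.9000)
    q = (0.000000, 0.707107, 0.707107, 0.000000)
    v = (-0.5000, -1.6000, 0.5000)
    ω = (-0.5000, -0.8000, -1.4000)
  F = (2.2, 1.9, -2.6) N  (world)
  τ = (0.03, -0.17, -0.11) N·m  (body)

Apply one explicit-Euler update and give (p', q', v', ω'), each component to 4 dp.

linear accel F/m = (4.4000, 3.8000, -5.2000)
p + v·dt = (0.6750, -0.9800, -1.8750)
v + (F/m)dt = (-0.2800, -1.4100, 0.2400)
(τ − ω×Iω)/I = (-0.3725, -3.0667, -0.5000)
ω' = ω + α·dt = (-0.5186, -0.9533, -1.4250)
q⊗(0,ω) = (0.9192391, -0.9899498, 0.9899498, -0.2121321)
updated quaternion q' = (0.0230, 0.6818, 0.7312, -0.0053)

p' = (0.6750, -0.9800, -1.8750)
q' = (0.0230, 0.6818, 0.7312, -0.0053)
v' = (-0.2800, -1.4100, 0.2400)
ω' = (-0.5186, -0.9533, -1.4250)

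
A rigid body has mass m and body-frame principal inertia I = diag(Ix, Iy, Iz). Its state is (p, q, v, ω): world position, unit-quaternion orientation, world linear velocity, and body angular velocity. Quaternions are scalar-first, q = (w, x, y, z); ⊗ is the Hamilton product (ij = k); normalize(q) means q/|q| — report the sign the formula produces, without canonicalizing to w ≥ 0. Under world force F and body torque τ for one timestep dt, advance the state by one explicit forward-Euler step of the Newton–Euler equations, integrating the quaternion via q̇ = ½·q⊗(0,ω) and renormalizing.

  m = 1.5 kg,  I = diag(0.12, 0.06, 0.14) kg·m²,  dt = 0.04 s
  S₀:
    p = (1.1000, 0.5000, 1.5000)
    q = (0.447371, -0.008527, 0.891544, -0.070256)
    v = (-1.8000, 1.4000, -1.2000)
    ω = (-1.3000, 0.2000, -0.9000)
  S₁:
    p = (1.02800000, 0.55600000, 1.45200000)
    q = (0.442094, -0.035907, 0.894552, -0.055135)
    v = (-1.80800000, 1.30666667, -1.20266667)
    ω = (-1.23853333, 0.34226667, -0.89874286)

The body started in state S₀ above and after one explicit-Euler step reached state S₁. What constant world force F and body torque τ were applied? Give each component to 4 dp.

rate change Δω = (0.06146667, 0.14226667, 0.00125714)
τ = I·(Δω/dt) + ω₀×(Iω₀) = (0.1700, 0.1900, 0.0200)
v₁ − v₀ = (-0.00800000, -0.09333333, -0.00266667)
m·(v₁−v₀)/dt = (-0.3000, -3.5000, -0.1000)

F = (-0.3000, -3.5000, -0.1000)
τ = (0.1700, 0.1900, 0.0200)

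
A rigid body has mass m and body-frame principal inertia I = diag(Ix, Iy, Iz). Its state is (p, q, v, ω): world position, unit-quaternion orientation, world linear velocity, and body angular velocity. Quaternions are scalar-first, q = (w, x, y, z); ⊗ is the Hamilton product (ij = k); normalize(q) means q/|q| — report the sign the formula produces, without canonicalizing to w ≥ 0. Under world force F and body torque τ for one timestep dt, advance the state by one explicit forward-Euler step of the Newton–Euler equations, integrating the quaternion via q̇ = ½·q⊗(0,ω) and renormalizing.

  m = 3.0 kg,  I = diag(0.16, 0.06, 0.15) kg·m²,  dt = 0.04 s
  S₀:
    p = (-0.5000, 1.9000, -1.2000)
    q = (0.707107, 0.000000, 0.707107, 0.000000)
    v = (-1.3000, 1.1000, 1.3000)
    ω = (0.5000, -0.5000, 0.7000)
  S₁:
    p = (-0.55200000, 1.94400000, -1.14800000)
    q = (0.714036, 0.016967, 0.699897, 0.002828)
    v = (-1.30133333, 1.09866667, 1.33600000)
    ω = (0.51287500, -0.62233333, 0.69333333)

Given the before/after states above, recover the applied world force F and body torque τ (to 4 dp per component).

Δω = ω₁−ω₀ = (0.01287500, -0.12233333, -0.00666667)
gyro term ω₀×Iω₀ = (-0.0315, 0.0035, 0.0250)
applied torque τ = (0.0200, -0.1800, 0.0000)
v₁ − v₀ = (-0.00133333, -0.00133333, 0.03600000)
m·(v₁−v₀)/dt = (-0.1000, -0.1000, 2.7000)

F = (-0.1000, -0.1000, 2.7000)
τ = (0.0200, -0.1800, 0.0000)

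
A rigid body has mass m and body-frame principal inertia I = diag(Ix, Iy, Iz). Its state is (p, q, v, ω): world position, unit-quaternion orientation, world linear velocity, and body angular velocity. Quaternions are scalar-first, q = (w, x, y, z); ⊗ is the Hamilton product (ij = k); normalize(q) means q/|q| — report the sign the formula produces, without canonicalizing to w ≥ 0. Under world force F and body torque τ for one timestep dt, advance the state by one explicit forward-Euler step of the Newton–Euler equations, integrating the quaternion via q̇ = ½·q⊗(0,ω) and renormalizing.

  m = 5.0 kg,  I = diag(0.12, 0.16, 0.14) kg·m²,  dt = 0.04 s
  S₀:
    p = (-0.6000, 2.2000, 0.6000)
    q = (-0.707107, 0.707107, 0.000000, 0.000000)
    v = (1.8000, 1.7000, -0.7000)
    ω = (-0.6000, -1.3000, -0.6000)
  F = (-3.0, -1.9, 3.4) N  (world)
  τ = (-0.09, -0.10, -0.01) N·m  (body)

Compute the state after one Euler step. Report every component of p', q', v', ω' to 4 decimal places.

p' = (-0.5280, 2.2680, 0.5720)
q' = (-0.6983, 0.7152, 0.0269, -0.0099)
v' = (1.7760, 1.6848, -0.6728)
ω' = (-0.6248, -1.3232, -0.6118)

p' = p + v·dt = (-0.5280, 2.2680, 0.5720)
new velocity v' = (1.7760, 1.6848, -0.6728)
precession coupling ω×(Iω) = (-0.0156, -0.0072, 0.0312)
α = I⁻¹(τ − ω×Iω) = (-0.6200, -0.5800, -0.2943)
new body rate ω' = (-0.6248, -1.3232, -0.6118)
q⊗(0,ω) = (0.4242642, 0.4242642, 1.3435033, -0.4949749)
q + ½dt·q⊗(0,ω), renormalized = (-0.6983, 0.7152, 0.0269, -0.0099)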